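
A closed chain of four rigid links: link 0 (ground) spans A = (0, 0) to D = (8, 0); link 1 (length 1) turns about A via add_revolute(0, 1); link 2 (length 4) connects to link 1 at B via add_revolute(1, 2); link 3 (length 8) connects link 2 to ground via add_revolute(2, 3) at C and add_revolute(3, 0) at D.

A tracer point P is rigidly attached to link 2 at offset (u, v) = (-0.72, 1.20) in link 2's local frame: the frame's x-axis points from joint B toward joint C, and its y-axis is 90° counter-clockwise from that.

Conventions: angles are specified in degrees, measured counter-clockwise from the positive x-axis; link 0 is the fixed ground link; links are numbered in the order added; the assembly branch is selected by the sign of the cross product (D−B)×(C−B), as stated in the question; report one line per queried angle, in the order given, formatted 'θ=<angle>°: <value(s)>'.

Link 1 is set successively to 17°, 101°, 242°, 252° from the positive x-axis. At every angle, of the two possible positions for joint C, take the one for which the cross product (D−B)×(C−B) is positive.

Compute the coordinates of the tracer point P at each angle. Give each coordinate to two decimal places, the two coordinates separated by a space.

A=(0,0), D=(8.00,0)
θ=17°: B = A + 1.00·(cos17°, sin17°) = (0.9563, 0.2924)
θ=17°: |BD| = 7.0498
θ=17°: circle(B,4.00) ∩ circle(D,8.00): a=0.1205, h=3.9982
θ=17°:   candidates: C₊=(1.2425,4.2821) cross=28.186; C₋=(0.9109,-3.7074) cross=-28.186
θ=17°:   branch + wants cross > 0 → take C=(1.2425,4.2821) (cross=28.186)
θ=17°: ex = (C−B)/|BC| = (0.0716,0.9974); ey = (-0.9974,0.0716)
θ=17°: P = B + -0.72·ex + 1.20·ey = (-0.2921,-0.3399)
θ=101°: B = A + 1.00·(cos101°, sin101°) = (-0.1908, 0.9816)
θ=101°: |BD| = 8.2494
θ=101°: circle(B,4.00) ∩ circle(D,8.00): a=1.2154, h=3.8109
θ=101°:   candidates: C₊=(1.4694,4.6208) cross=31.438; C₋=(0.5625,-2.9468) cross=-31.438
θ=101°:   branch + wants cross > 0 → take C=(1.4694,4.6208) (cross=31.438)
θ=101°: ex = (C−B)/|BC| = (0.4151,0.9098); ey = (-0.9098,0.4151)
θ=101°: P = B + -0.72·ex + 1.20·ey = (-1.5814,0.8247)
θ=242°: B = A + 1.00·(cos242°, sin242°) = (-0.4695, -0.8829)
θ=242°: |BD| = 8.5154
θ=242°: circle(B,4.00) ∩ circle(D,8.00): a=1.4393, h=3.7321
θ=242°:   candidates: C₊=(0.5750,2.9783) cross=31.780; C₋=(1.3490,-4.4457) cross=-31.780
θ=242°:   branch + wants cross > 0 → take C=(0.5750,2.9783) (cross=31.780)
θ=242°: ex = (C−B)/|BC| = (0.2611,0.9653); ey = (-0.9653,0.2611)
θ=242°: P = B + -0.72·ex + 1.20·ey = (-1.8158,-1.2646)
θ=252°: B = A + 1.00·(cos252°, sin252°) = (-0.3090, -0.9511)
θ=252°: |BD| = 8.3633
θ=252°: circle(B,4.00) ∩ circle(D,8.00): a=1.3119, h=3.7787
θ=252°:   candidates: C₊=(0.5647,2.9524) cross=31.603; C₋=(1.4241,-4.5561) cross=-31.603
θ=252°:   branch + wants cross > 0 → take C=(0.5647,2.9524) (cross=31.603)
θ=252°: ex = (C−B)/|BC| = (0.2184,0.9759); ey = (-0.9759,0.2184)
θ=252°: P = B + -0.72·ex + 1.20·ey = (-1.6373,-1.3916)

θ=17°: -0.29 -0.34
θ=101°: -1.58 0.82
θ=242°: -1.82 -1.26
θ=252°: -1.64 -1.39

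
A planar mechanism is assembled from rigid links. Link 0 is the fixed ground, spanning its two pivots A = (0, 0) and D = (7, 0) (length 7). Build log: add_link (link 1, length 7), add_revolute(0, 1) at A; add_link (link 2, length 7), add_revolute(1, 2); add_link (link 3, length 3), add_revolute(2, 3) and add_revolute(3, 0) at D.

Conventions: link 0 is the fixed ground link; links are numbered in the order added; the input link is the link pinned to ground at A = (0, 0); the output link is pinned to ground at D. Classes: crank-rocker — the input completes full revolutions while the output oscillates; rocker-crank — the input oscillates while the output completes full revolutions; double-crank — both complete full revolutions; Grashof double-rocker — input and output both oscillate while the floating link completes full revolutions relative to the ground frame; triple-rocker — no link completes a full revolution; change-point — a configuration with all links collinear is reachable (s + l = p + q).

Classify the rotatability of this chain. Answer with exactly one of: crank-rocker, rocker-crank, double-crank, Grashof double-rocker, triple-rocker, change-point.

lengths: ground=7, input=7, coupler=7, output=3
sorted: s=3 (shortest), l=7 (longest), p+q=14
s + l = 10 vs p + q = 14
s + l < p + q (Grashof) with shortest = output link → rocker-crank

rocker-crank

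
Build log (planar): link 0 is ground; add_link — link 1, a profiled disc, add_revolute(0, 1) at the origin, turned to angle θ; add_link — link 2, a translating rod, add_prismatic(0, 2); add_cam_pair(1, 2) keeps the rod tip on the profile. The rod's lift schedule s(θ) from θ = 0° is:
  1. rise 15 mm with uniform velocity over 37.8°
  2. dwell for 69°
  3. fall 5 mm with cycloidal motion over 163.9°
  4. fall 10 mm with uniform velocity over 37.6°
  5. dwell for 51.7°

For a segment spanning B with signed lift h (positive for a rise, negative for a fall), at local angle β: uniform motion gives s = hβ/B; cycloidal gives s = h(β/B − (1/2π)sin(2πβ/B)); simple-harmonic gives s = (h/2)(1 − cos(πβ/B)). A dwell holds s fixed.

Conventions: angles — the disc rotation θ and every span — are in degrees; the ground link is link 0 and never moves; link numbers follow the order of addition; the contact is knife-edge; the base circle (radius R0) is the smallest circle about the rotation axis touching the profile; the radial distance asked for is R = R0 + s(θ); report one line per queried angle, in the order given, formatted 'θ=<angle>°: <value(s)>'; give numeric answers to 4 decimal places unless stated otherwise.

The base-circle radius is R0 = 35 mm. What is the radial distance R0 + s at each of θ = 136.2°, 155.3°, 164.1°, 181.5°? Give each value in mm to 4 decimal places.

seg 1 [0°–37.8°] uniform, h=15: full span → s += 15 → s = 15.0000
seg 2 [37.8°–106.8°] dwell: s stays 15.0000
seg 3 [106.8°–270.7°] cycloidal, h=-5: θ=136.2° here. β=29.4, B=163.9. -5·(0.1794 − sin(2π·0.1794)/(2π)) = -0.1782 → s = 14.8218
seg 3 [106.8°–270.7°] cycloidal, h=-5: θ=155.3° here. β=48.5, B=163.9. -5·(0.2959 − sin(2π·0.2959)/(2π)) = -0.7167 → s = 14.2833
seg 3 [106.8°–270.7°] cycloidal, h=-5: θ=164.1° here. β=57.3, B=163.9. -5·(0.3496 − sin(2π·0.3496)/(2π)) = -1.1031 → s = 13.8969
seg 3 [106.8°–270.7°] cycloidal, h=-5: θ=181.5° here. β=74.7, B=163.9. -5·(0.4558 − sin(2π·0.4558)/(2π)) = -2.0605 → s = 12.9395
θ=136.2°: R = R0 + s = 35 + 14.8218 = 49.8218
θ=155.3°: R = R0 + s = 35 + 14.2833 = 49.2833
θ=164.1°: R = R0 + s = 35 + 13.8969 = 48.8969
θ=181.5°: R = R0 + s = 35 + 12.9395 = 47.9395

θ=136.2°: 49.8218
θ=155.3°: 49.2833
θ=164.1°: 48.8969
θ=181.5°: 47.9395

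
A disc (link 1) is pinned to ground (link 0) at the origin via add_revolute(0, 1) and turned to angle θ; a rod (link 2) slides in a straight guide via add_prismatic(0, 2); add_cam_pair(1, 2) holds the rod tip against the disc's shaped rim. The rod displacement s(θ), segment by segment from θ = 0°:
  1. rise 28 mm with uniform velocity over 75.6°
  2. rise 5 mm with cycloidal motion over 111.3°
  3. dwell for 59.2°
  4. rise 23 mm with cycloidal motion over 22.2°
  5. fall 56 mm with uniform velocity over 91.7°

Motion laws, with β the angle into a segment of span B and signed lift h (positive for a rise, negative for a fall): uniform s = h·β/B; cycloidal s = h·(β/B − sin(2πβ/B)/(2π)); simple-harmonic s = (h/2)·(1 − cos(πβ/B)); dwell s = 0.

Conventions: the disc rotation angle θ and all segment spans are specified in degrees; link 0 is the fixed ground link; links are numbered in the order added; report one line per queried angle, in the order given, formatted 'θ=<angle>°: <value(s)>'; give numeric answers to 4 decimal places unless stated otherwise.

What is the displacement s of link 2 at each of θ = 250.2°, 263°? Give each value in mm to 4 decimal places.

segment 1 (0° to 75.6°, uniform, h = 28) is passed completely: s = 0.0000 + (28) = 28.0000
segment 2 (75.6° to 186.9°, cycloidal, h = 5) is passed completely: s = 28.0000 + (5) = 33.0000
segment 3 (186.9° to 246.1°, dwell): s unchanged at 33.0000
θ = 250.2° falls in segment 4 (246.1° to 268.3°, cycloidal, h = 23): β = 250.2 − 246.1 = 4.1°, B = 22.2°; Δs = 23·(0.1847 − sin(2π·0.1847)/(2π)) = 0.8911; s = 33.0000 + 0.8911 = 33.8911
θ = 263° falls in segment 4 (246.1° to 268.3°, cycloidal, h = 23): β = 263 − 246.1 = 16.9°, B = 22.2°; Δs = 23·(0.7613 − sin(2π·0.7613)/(2π)) = 21.1604; s = 33.0000 + 21.1604 = 54.1604

θ=250.2°: 33.8911
θ=263°: 54.1604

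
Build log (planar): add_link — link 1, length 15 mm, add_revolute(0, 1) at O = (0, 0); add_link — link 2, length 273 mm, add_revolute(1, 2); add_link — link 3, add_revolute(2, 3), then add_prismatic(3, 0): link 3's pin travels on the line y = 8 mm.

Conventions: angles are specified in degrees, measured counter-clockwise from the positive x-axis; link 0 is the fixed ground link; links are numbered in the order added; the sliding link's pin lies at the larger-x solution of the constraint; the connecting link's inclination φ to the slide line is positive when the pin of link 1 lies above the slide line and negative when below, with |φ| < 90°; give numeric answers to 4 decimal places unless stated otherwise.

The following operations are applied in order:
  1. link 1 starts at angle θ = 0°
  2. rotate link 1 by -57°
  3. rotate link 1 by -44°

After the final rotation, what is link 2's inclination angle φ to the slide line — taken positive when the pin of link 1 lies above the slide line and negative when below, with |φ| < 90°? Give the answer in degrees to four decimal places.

geometry: r = 15 mm, L = 273 mm, e = 8 mm; θ starts at 0°
rotate link 1 by -57°: θ ← 0° -57° = -57°
rotate link 1 by -44°: θ ← -57° -44° = -101°
h = r sin θ − e = -14.724408 − 8 = -22.724408
sin φ = h / L = -22.724408 / 273 = -0.08323959
φ = arcsin(-0.08323959) = -4.774802°

-4.7748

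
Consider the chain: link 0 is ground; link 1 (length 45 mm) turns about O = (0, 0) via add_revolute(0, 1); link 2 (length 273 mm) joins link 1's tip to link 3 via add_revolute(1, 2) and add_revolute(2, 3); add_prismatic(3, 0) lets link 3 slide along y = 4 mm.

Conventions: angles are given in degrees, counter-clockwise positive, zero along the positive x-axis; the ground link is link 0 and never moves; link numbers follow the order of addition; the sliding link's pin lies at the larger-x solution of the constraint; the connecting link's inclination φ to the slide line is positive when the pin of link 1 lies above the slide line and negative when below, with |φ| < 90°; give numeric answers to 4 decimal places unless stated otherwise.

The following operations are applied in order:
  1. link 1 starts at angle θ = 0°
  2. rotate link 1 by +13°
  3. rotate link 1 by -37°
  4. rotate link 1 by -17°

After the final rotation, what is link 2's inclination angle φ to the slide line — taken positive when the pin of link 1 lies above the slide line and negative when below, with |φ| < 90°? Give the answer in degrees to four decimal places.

geometry: r = 45 mm, L = 273 mm, e = 4 mm; θ starts at 0°
rotate link 1 by +13°: θ ← 0° +13° = 13°
rotate link 1 by -37°: θ ← 13° -37° = -24°
rotate link 1 by -17°: θ ← -24° -17° = -41°
h = r sin θ − e = -29.522656 − 4 = -33.522656
sin φ = h / L = -33.522656 / 273 = -0.12279361
φ = arcsin(-0.12279361) = -7.053357°

-7.0534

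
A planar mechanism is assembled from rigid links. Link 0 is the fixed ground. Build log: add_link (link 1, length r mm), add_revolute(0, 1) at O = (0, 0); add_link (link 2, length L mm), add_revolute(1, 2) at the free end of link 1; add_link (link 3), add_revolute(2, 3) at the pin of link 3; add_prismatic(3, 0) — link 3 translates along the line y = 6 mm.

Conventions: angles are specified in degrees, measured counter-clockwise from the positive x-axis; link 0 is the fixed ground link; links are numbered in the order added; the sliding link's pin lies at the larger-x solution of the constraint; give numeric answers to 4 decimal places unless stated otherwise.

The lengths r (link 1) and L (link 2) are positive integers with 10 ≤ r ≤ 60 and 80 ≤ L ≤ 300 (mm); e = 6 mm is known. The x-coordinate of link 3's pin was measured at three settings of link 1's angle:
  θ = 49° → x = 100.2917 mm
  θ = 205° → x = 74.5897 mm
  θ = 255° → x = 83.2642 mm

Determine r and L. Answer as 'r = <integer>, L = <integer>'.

constraint per measurement: (x − r cos θ)² + (r sin θ − e)² = L²
subtracting the θ₁ and θ₂ equations cancels the r² and L² terms:
r = (x₁² − x₂²) / (2[(x₁cos θ₁ + e sin θ₁) − (x₂cos θ₂ + e sin θ₂)]) = 16.0000 → r = 16
L² = (x₁ − r cos θ₁)² + (r sin θ₁ − e)² = 8100.0080 → L = 90.0000 → L = 90
check at θ₃=255°: x = 83.2642 (printed 83.2642) ✓

r = 16, L = 90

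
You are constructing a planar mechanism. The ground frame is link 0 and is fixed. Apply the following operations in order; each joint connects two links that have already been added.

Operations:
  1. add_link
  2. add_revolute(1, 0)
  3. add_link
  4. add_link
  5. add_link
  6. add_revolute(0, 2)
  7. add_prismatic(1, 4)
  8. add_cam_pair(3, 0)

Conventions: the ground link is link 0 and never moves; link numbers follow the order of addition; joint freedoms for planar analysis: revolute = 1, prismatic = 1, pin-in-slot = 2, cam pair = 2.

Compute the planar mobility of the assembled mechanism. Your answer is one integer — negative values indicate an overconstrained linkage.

(L,J1,J2)=(1,0,0); link0 fixed
link1: (2,0,0)
R 1-0 [J1]: (2,1,0)
link2: (3,1,0)
link3: (4,1,0)
link4: (5,1,0)
R 0-2 [J1]: (5,2,0)
P 1-4 [J1]: (5,3,0)
C 3-0 [J2]: (5,3,1)
Grübler: 3·4 − 2·3 − 1 = 5

M = 5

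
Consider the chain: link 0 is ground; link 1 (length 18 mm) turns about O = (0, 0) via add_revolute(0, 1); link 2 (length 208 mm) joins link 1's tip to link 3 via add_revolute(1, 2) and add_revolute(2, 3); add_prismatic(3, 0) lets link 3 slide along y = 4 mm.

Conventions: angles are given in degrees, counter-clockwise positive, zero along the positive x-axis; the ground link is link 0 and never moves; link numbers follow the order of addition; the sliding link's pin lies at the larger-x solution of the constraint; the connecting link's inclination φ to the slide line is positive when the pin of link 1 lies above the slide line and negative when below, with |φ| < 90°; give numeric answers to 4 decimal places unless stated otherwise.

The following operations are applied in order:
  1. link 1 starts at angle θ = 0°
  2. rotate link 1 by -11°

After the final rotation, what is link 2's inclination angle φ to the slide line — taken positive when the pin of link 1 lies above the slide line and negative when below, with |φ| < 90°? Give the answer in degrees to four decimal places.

geometry: r = 18 mm, L = 208 mm, e = 4 mm; θ starts at 0°
rotate link 1 by -11°: θ ← 0° -11° = -11°
h = r sin θ − e = -3.434562 − 4 = -7.434562
sin φ = h / L = -7.434562 / 208 = -0.03574309
φ = arcsin(-0.03574309) = -2.048364°

-2.0484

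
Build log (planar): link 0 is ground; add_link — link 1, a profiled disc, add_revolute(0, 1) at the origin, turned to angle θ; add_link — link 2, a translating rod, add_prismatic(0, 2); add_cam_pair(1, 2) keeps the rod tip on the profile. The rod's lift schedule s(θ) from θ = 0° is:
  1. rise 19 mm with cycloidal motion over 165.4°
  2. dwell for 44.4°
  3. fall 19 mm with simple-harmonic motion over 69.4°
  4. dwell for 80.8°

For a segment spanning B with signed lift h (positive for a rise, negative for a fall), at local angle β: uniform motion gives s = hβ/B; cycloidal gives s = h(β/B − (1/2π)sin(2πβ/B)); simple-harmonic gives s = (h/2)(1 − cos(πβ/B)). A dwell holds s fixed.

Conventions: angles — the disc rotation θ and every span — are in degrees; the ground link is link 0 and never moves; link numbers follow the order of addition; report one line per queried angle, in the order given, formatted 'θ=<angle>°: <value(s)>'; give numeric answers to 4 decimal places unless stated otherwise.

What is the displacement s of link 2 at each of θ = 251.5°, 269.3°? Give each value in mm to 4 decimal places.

seg 1 [0°–165.4°] cycloidal, h=19: full span → s += 19 → s = 19.0000
seg 2 [165.4°–209.8°] dwell: s stays 19.0000
seg 3 [209.8°–279.2°] simple-harmonic, h=-19: θ=251.5° here. β=41.7, B=69.4. -19/2·(1 − cos(π·0.6009)) = -12.4602 → s = 6.5398
seg 3 [209.8°–279.2°] simple-harmonic, h=-19: θ=269.3° here. β=59.5, B=69.4. -19/2·(1 − cos(π·0.8573)) = -18.0619 → s = 0.9381

θ=251.5°: 6.5398
θ=269.3°: 0.9381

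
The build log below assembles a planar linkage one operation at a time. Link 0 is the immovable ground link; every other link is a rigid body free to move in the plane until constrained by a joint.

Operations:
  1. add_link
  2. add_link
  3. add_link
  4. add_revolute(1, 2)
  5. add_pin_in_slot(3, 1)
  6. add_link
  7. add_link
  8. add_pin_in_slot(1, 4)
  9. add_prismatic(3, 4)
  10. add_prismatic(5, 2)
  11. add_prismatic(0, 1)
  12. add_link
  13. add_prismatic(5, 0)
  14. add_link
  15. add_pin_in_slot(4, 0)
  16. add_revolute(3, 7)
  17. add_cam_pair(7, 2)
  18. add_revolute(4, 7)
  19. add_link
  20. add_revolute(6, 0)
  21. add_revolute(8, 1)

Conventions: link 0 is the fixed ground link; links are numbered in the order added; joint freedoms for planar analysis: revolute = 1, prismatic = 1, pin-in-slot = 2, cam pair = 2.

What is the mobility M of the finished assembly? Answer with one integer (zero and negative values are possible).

link 0 = ground. State L|J1|J2 = 1|0|0
+link1  2|0|0
+link2  3|0|0
+link3  4|0|0
R(1,2) f=1→J1  4|1|0
PS(3,1) f=2→J2  4|1|1
+link4  5|1|1
+link5  6|1|1
PS(1,4) f=2→J2  6|1|2
P(3,4) f=1→J1  6|2|2
P(5,2) f=1→J1  6|3|2
P(0,1) f=1→J1  6|4|2
+link6  7|4|2
P(5,0) f=1→J1  7|5|2
+link7  8|5|2
PS(4,0) f=2→J2  8|5|3
R(3,7) f=1→J1  8|6|3
C(7,2) f=2→J2  8|6|4
R(4,7) f=1→J1  8|7|4
+link8  9|7|4
R(6,0) f=1→J1  9|8|4
R(8,1) f=1→J1  9|9|4
M = 3(9−1)−2·9−4 = 24−18−4 = 2

M = 2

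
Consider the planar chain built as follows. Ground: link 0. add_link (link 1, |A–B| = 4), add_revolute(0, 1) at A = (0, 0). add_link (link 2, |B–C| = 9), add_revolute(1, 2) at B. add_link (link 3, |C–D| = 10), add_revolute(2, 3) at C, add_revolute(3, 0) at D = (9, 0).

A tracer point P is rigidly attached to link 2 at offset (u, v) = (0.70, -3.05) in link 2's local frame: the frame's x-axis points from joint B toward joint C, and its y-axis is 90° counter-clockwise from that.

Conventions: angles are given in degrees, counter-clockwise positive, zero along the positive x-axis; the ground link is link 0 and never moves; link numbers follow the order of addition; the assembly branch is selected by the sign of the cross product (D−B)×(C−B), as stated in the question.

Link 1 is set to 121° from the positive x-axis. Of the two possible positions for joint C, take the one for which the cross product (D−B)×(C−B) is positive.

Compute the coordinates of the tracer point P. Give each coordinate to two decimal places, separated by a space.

A=(0,0), D=(9.00,0)
B = A + 4.00·(cos121°, sin121°) = (-2.0602, 3.4287)
|BD| = 11.5794
circle(B,9.00) ∩ circle(D,10.00): a=4.9693, h=7.5037
  candidates: C₊=(4.9082,9.1245) cross=86.889; C₋=(0.4644,-5.2100) cross=-86.889
  branch + wants cross > 0 → take C=(4.9082,9.1245) (cross=86.889)
ex = (C−B)/|BC| = (0.7743,0.6329); ey = (-0.6329,0.7743)
P = B + 0.70·ex + -3.05·ey = (0.4121,1.5102)

0.41 1.51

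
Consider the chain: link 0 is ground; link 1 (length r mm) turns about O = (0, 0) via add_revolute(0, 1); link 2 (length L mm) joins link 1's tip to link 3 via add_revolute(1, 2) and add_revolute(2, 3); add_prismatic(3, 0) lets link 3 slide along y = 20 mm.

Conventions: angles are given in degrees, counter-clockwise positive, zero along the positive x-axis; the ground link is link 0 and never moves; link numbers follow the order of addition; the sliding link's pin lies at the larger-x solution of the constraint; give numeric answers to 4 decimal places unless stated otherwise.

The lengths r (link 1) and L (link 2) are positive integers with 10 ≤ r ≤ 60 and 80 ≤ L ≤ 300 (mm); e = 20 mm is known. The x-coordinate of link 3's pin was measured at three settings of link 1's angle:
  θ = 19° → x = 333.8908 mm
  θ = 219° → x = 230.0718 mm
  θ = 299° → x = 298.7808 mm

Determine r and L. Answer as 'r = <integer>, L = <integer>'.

constraint per measurement: (x − r cos θ)² + (r sin θ − e)² = L²
subtracting the θ₁ and θ₂ equations cancels the r² and L² terms:
r = (x₁² − x₂²) / (2[(x₁cos θ₁ + e sin θ₁) − (x₂cos θ₂ + e sin θ₂)]) = 57.0000 → r = 57
L² = (x₁ − r cos θ₁)² + (r sin θ₁ − e)² = 78399.9762 → L = 280.0000 → L = 280
check at θ₃=299°: x = 298.7808 (printed 298.7808) ✓

r = 57, L = 280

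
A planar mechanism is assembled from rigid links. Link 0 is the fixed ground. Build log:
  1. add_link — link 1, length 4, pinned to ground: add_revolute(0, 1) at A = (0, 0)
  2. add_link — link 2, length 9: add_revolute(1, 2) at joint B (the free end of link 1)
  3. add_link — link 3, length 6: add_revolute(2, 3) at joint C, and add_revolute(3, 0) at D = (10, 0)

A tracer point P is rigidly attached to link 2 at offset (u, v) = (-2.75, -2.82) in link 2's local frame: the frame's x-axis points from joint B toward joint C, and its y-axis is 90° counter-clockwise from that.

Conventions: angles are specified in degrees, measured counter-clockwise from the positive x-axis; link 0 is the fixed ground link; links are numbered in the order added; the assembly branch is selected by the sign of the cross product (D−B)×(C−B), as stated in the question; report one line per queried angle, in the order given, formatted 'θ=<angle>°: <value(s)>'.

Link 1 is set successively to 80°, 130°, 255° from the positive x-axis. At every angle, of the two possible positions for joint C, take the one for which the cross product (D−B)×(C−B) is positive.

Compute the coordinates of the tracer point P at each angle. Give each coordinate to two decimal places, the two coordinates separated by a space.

A=(0,0), D=(10.00,0)
θ=80°: B = A + 4.00·(cos80°, sin80°) = (0.6946, 3.9392)
θ=80°: |BD| = 10.1049
θ=80°: circle(B,9.00) ∩ circle(D,6.00): a=7.2791, h=5.2929
θ=80°:   candidates: C₊=(9.4612,5.9758) cross=53.484; C₋=(5.3344,-3.7726) cross=-53.484
θ=80°:   branch + wants cross > 0 → take C=(9.4612,5.9758) (cross=53.484)
θ=80°: ex = (C−B)/|BC| = (0.9741,0.2263); ey = (-0.2263,0.9741)
θ=80°: P = B + -2.75·ex + -2.82·ey = (-1.3460,0.5701)
θ=130°: B = A + 4.00·(cos130°, sin130°) = (-2.5712, 3.0642)
θ=130°: |BD| = 12.9392
θ=130°: circle(B,9.00) ∩ circle(D,6.00): a=8.2085, h=3.6906
θ=130°:   candidates: C₊=(6.2778,4.7059) cross=47.753; C₋=(4.5299,-2.4653) cross=-47.753
θ=130°:   branch + wants cross > 0 → take C=(6.2778,4.7059) (cross=47.753)
θ=130°: ex = (C−B)/|BC| = (0.9832,0.1824); ey = (-0.1824,0.9832)
θ=130°: P = B + -2.75·ex + -2.82·ey = (-4.7606,-0.2101)
θ=255°: B = A + 4.00·(cos255°, sin255°) = (-1.0353, -3.8637)
θ=255°: |BD| = 11.6921
θ=255°: circle(B,9.00) ∩ circle(D,6.00): a=7.7704, h=4.5410
θ=255°:   candidates: C₊=(4.7980,2.9899) cross=53.094; C₋=(7.7992,-5.5818) cross=-53.094
θ=255°:   branch + wants cross > 0 → take C=(4.7980,2.9899) (cross=53.094)
θ=255°: ex = (C−B)/|BC| = (0.6481,0.7615); ey = (-0.7615,0.6481)
θ=255°: P = B + -2.75·ex + -2.82·ey = (-0.6702,-7.7856)

θ=80°: -1.35 0.57
θ=130°: -4.76 -0.21
θ=255°: -0.67 -7.79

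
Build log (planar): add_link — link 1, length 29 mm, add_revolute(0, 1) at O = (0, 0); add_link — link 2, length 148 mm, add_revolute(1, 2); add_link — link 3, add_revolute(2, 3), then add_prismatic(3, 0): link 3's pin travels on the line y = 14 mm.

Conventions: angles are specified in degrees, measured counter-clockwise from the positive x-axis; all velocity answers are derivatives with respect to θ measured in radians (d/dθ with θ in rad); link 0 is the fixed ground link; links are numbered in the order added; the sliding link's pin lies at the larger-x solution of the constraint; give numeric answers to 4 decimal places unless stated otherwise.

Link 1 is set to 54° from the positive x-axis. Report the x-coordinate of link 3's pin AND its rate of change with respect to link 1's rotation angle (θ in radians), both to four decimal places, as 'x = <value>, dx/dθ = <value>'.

geometry: r = 29 mm, L = 148 mm, e = 14 mm
crank pin P = (r cos θ, r sin θ) = (17.045772, 23.461493)
h = r sin θ − e = 23.461493 − 14 = 9.461493
x = r cos θ + √(L² − h²) = 17.045772 + 147.697258 = 164.743031
dx/dθ = −r sin θ − h·r cos θ/√(L² − h²) (θ in radians; h = 9.461493) = -24.553446

x = 164.7430, dx/dθ = -24.5534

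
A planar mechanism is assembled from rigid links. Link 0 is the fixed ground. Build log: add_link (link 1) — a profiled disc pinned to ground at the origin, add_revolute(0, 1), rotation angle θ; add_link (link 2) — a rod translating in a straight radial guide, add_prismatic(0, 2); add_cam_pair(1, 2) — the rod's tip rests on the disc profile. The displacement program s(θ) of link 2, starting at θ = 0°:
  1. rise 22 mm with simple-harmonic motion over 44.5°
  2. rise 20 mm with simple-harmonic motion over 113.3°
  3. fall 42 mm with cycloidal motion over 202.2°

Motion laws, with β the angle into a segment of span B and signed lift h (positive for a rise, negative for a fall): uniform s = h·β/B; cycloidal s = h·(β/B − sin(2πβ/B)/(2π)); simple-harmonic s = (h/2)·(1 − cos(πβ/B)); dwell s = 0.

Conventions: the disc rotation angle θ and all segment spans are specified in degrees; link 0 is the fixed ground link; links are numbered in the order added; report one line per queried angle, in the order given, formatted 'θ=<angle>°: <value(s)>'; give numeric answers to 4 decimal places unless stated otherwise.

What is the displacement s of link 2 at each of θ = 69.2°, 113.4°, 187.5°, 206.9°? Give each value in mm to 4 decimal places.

seg 1 [0°–44.5°] simple-harmonic, h=22: full span → s += 22 → s = 22.0000
seg 2 [44.5°–157.8°] simple-harmonic, h=20: θ=69.2° here. β=24.7, B=113.3. 20/2·(1 − cos(π·0.2180)) = 2.2551 → s = 24.2551
seg 2 [44.5°–157.8°] simple-harmonic, h=20: θ=113.4° here. β=68.9, B=113.3. 20/2·(1 − cos(π·0.6081)) = 13.3318 → s = 35.3318
seg 2 [44.5°–157.8°] simple-harmonic, h=20: full span → s += 20 → s = 42.0000
seg 3 [157.8°–360°] cycloidal, h=-42: θ=187.5° here. β=29.7, B=202.2. -42·(0.1469 − sin(2π·0.1469)/(2π)) = -0.8392 → s = 41.1608
seg 3 [157.8°–360°] cycloidal, h=-42: θ=206.9° here. β=49.1, B=202.2. -42·(0.2428 − sin(2π·0.2428)/(2π)) = -3.5211 → s = 38.4789

θ=69.2°: 24.2551
θ=113.4°: 35.3318
θ=187.5°: 41.1608
θ=206.9°: 38.4789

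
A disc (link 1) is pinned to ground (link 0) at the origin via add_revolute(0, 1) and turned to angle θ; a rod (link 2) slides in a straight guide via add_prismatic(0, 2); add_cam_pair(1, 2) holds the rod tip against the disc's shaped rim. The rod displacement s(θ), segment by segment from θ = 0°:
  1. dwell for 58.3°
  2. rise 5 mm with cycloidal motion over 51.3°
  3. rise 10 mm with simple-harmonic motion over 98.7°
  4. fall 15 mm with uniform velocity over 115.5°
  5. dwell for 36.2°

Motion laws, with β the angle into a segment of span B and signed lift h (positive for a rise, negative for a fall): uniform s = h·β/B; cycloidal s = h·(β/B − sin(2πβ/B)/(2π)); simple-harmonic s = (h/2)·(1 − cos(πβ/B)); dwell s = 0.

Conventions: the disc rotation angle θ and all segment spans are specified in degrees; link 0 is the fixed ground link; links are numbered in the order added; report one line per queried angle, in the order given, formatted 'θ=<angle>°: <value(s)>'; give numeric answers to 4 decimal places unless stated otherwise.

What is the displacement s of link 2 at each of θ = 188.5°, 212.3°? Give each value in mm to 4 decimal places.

segment 1 (0° to 58.3°, dwell): s unchanged at 0.0000
segment 2 (58.3° to 109.6°, cycloidal, h = 5) is passed completely: s = 0.0000 + (5) = 5.0000
θ = 188.5° falls in segment 3 (109.6° to 208.3°, simple-harmonic, h = 10): β = 188.5 − 109.6 = 78.9°, B = 98.7°; Δs = 10/2·(1 − cos(π·0.7994)) = 9.0395; s = 5.0000 + 9.0395 = 14.0395
segment 3 (109.6° to 208.3°, simple-harmonic, h = 10) is passed completely: s = 5.0000 + (10) = 15.0000
θ = 212.3° falls in segment 4 (208.3° to 323.8°, uniform, h = -15): β = 212.3 − 208.3 = 4°, B = 115.5°; Δs = -15·4/115.5 = -0.5195; s = 15.0000 − 0.5195 = 14.4805

θ=188.5°: 14.0395
θ=212.3°: 14.4805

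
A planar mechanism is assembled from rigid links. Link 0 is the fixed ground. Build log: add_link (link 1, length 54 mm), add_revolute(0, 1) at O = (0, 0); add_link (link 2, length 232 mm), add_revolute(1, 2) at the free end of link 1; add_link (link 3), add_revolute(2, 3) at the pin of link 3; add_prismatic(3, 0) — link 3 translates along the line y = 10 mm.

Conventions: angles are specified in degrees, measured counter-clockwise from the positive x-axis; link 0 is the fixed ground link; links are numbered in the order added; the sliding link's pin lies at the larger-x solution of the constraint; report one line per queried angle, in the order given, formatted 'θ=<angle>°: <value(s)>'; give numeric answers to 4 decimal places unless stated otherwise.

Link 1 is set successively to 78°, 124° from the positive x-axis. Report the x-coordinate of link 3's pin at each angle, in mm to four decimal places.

geometry: r = 54 mm, L = 232 mm, e = 10 mm
θ=78°: crank pin P = (r cos θ, r sin θ) = (11.227231, 52.819970)
θ=78°: h = r sin θ − e = 52.819970 − 10 = 42.819970
θ=78°: x = r cos θ + √(L² − h²) = 11.227231 + 228.014145 = 239.241376
θ=124°: crank pin P = (r cos θ, r sin θ) = (-30.196417, 44.768029)
θ=124°: h = r sin θ − e = 44.768029 − 10 = 34.768029
θ=124°: x = r cos θ + √(L² − h²) = -30.196417 + 229.379999 = 199.183583

θ=78°: 239.2414
θ=124°: 199.1836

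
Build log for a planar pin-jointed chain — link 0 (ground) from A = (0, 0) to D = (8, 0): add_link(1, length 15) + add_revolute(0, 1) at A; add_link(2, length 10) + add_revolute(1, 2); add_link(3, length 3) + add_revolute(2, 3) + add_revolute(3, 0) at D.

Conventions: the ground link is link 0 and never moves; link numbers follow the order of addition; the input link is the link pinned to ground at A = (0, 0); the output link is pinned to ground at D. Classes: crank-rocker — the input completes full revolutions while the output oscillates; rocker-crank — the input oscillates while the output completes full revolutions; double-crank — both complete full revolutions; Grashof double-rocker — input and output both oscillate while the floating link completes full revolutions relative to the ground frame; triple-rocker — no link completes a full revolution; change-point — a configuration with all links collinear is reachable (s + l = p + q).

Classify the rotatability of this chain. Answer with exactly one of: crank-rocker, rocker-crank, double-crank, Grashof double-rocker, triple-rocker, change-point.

lengths: ground=8, input=15, coupler=10, output=3
sorted: s=3 (shortest), l=15 (longest), p+q=18
s + l = 18 vs p + q = 18
s + l = p + q → change-point (collinear configuration reachable)

change-point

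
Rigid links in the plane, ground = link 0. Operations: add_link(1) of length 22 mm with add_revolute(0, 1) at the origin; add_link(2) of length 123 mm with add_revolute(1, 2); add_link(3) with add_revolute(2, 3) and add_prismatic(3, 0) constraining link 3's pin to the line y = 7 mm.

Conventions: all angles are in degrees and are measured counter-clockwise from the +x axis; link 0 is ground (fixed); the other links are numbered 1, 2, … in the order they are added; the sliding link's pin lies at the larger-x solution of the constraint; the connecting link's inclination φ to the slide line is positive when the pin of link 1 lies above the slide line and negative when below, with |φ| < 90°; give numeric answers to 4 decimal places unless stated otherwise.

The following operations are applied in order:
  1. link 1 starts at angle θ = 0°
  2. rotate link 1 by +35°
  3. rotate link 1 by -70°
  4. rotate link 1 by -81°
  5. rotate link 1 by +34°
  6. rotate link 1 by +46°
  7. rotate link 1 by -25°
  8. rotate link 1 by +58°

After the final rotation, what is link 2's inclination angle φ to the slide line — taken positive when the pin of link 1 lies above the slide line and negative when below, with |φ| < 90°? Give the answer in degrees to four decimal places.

geometry: r = 22 mm, L = 123 mm, e = 7 mm; θ starts at 0°
rotate link 1 by +35°: θ ← 0° +35° = 35°
rotate link 1 by -70°: θ ← 35° -70° = -35°
rotate link 1 by -81°: θ ← -35° -81° = -116°
rotate link 1 by +34°: θ ← -116° +34° = -82°
rotate link 1 by +46°: θ ← -82° +46° = -36°
rotate link 1 by -25°: θ ← -36° -25° = -61°
rotate link 1 by +58°: θ ← -61° +58° = -3°
h = r sin θ − e = -1.151391 − 7 = -8.151391
sin φ = h / L = -8.151391 / 123 = -0.06627147
φ = arcsin(-0.06627147) = -3.799861°

-3.7999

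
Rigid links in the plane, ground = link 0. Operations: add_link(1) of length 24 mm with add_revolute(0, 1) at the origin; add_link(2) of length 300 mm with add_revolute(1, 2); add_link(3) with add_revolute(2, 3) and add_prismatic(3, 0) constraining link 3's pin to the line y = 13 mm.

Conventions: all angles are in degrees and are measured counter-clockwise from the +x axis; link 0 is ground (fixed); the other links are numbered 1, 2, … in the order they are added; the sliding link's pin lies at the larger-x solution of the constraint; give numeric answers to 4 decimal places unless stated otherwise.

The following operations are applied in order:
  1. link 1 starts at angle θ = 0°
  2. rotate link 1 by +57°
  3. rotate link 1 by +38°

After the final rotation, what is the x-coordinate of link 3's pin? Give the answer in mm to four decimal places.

geometry: r = 24 mm, L = 300 mm, e = 13 mm; θ starts at 0°
rotate link 1 by +57°: θ ← 0° +57° = 57°
rotate link 1 by +38°: θ ← 57° +38° = 95°
crank pin P = (r cos θ, r sin θ) = (-2.091738, 23.908673)
h = r sin θ − e = 23.908673 − 13 = 10.908673
x = r cos θ + √(L² − h²) = -2.091738 + 299.801602 = 297.709865

297.7099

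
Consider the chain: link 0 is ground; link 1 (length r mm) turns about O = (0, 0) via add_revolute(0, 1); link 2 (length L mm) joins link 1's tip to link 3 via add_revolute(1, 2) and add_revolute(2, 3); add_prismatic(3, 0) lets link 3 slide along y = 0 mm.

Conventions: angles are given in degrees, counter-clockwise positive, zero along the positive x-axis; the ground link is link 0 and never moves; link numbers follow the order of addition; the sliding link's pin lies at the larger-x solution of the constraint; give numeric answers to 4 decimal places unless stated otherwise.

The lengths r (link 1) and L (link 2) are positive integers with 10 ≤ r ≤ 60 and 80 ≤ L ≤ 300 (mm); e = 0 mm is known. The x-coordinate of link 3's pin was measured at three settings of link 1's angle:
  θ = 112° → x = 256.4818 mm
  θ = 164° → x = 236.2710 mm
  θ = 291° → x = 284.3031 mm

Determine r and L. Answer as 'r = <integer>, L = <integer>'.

constraint per measurement: (x − r cos θ)² + (r sin θ − e)² = L²
subtracting the θ₁ and θ₂ equations cancels the r² and L² terms:
r = (x₁² − x₂²) / (2[(x₁cos θ₁ + e sin θ₁) − (x₂cos θ₂ + e sin θ₂)]) = 38.0000 → r = 38
L² = (x₁ − r cos θ₁)² + (r sin θ₁ − e)² = 74528.9765 → L = 273.0000 → L = 273
check at θ₃=291°: x = 284.3031 (printed 284.3031) ✓

r = 38, L = 273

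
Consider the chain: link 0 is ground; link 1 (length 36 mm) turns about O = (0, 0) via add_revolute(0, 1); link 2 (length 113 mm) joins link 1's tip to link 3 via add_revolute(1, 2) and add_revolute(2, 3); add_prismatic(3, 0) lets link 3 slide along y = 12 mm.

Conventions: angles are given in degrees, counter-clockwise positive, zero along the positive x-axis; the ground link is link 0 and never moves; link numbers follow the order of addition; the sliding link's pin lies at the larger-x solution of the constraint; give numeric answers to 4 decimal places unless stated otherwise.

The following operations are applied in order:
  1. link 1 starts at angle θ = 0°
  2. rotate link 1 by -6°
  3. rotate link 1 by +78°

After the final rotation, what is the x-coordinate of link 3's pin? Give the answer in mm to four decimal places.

geometry: r = 36 mm, L = 113 mm, e = 12 mm; θ starts at 0°
rotate link 1 by -6°: θ ← 0° -6° = -6°
rotate link 1 by +78°: θ ← -6° +78° = 72°
crank pin P = (r cos θ, r sin θ) = (11.124612, 34.238035)
h = r sin θ − e = 34.238035 − 12 = 22.238035
x = r cos θ + √(L² − h²) = 11.124612 + 110.790206 = 121.914818

121.9148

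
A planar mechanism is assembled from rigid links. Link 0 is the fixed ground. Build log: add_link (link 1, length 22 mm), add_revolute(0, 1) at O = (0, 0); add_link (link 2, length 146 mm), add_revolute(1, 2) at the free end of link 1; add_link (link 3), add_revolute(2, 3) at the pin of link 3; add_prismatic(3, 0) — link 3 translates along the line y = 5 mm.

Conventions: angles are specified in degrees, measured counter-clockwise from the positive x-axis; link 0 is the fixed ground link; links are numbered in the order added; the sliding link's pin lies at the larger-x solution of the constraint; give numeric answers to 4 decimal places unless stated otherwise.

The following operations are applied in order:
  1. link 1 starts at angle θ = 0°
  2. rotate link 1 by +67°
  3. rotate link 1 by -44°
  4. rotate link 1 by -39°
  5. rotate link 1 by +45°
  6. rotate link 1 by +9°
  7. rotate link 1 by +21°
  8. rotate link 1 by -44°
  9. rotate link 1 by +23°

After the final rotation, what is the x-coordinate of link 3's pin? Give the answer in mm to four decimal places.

geometry: r = 22 mm, L = 146 mm, e = 5 mm; θ starts at 0°
rotate link 1 by +67°: θ ← 0° +67° = 67°
rotate link 1 by -44°: θ ← 67° -44° = 23°
rotate link 1 by -39°: θ ← 23° -39° = -16°
rotate link 1 by +45°: θ ← -16° +45° = 29°
rotate link 1 by +9°: θ ← 29° +9° = 38°
rotate link 1 by +21°: θ ← 38° +21° = 59°
rotate link 1 by -44°: θ ← 59° -44° = 15°
rotate link 1 by +23°: θ ← 15° +23° = 38°
crank pin P = (r cos θ, r sin θ) = (17.336237, 13.544552)
h = r sin θ − e = 13.544552 − 5 = 8.544552
x = r cos θ + √(L² − h²) = 17.336237 + 145.749753 = 163.085990

163.0860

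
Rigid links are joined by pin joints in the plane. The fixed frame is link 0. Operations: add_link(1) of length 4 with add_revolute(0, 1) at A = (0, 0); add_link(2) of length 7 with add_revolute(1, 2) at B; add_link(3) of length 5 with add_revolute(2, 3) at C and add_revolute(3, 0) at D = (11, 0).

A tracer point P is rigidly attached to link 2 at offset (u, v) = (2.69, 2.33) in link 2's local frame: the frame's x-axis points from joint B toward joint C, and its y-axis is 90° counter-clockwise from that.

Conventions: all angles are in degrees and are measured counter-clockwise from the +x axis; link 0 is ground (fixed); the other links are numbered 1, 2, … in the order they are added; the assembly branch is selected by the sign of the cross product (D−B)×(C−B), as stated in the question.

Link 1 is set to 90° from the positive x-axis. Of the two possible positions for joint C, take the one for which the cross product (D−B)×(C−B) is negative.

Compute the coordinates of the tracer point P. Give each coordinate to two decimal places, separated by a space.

A=(0,0), D=(11.00,0)
B = A + 4.00·(cos90°, sin90°) = (0.0000, 4.0000)
|BD| = 11.7047
circle(B,7.00) ∩ circle(D,5.00): a=6.8776, h=1.3034
  candidates: C₊=(6.9089,2.8746) cross=15.256; C₋=(6.0181,0.4247) cross=-15.256
  branch - wants cross < 0 → take C=(6.0181,0.4247) (cross=-15.256)
ex = (C−B)/|BC| = (0.8597,-0.5108); ey = (0.5108,0.8597)
P = B + 2.69·ex + 2.33·ey = (3.5027,4.6292)

3.50 4.63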